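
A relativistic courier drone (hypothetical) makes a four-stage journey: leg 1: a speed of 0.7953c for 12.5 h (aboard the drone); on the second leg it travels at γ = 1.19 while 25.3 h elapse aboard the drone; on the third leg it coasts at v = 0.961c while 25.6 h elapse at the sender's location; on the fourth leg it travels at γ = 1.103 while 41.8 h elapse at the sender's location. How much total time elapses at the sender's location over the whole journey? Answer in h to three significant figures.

Leg 1: γ = 1/√(1 − 0.7953²) = 1/√0.3675 = 1.650; Δt_1 = 1.650 × 12.5 = 20.62 h.
Leg 2: γ = 1.19; Δt_2 = 1.190 × 25.3 = 30.11 h.
Leg 3: 25.6 h is already measured at the sender's location.
Leg 4: 41.8 h is already measured at the sender's location.
Total: 20.62 + 30.11 + 25.60 + 41.80 h.

Δt = 118 h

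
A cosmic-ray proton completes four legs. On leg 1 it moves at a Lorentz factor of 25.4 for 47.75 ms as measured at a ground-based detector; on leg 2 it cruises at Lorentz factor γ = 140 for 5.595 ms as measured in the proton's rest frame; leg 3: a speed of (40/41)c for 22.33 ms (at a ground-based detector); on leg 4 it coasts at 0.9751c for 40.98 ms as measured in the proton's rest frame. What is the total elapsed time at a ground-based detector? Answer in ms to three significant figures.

Leg 1: 47.75 ms is already measured at a ground-based detector.
Leg 2: γ = 140; Δt_2 = 140.0 × 5.595 = 783.3 ms.
Leg 3: 22.33 ms is already measured at a ground-based detector.
Leg 4: γ = 1/√(1 − 0.9751²) = 1/√0.04918 = 4.509; Δt_4 = 4.509 × 40.98 = 184.8 ms.
Total: 47.75 + 783.3 + 22.33 + 184.8 ms.

Δt = 1040 ms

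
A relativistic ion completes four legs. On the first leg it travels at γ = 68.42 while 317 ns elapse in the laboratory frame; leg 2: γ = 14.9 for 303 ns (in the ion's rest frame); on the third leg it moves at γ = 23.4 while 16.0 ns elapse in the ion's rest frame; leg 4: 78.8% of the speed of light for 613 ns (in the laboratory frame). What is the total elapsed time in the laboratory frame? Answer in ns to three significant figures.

Leg 1: 317 ns is already measured in the laboratory frame.
Leg 2: γ = 14.9; Δt_2 = 14.90 × 303 = 4515 ns.
Leg 3: γ = 23.4; Δt_3 = 23.40 × 16.0 = 374.4 ns.
Leg 4: 613 ns is already measured in the laboratory frame.
Total: 317.0 + 4515 + 374.4 + 613.0 ns.

Δt = 5820 ns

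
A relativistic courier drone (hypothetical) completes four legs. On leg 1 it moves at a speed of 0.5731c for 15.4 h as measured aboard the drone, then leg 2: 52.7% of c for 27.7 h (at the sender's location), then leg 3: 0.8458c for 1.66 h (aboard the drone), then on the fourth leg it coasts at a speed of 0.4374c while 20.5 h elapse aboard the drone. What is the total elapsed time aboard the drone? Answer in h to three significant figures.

Leg 1: 15.4 h is already measured aboard the drone.
Leg 2: β = 0.527; γ = 1/√(1 − 0.527²) = 1/√0.7223 = 1.177; τ_2 = 27.7/1.177 = 23.54 h.
Leg 3: 1.66 h is already measured aboard the drone.
Leg 4: 20.5 h is already measured aboard the drone.
Total: 15.40 + 23.54 + 1.660 + 20.50 h.

τ = 61.1 h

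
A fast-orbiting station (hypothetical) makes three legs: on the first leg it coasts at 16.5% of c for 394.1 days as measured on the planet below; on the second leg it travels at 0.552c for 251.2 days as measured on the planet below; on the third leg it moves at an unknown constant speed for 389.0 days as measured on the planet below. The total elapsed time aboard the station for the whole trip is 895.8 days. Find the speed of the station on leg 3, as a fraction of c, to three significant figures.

β = 0.644

Leg 1: β = 0.165; γ = 1/√(1 − 0.165²) = 1/√0.9728 = 1.014; τ_1 = 394.1/1.014 = 388.7 days.
Leg 2: γ = 1/√(1 − 0.552²) = 1/√0.6953 = 1.199; τ_2 = 251.2/1.199 = 209.5 days.
Leg 3: speed unknown; τ_3 = 389.0/γ_3.
Total proper time: 388.7 + 209.5 + τ_3 = 895.8, so τ_3 = 895.8 − 598.2 = 297.6 days.
γ_3 = 389.0/297.6 = 1.307; β = √(1 − 1/γ²) = √0.4146.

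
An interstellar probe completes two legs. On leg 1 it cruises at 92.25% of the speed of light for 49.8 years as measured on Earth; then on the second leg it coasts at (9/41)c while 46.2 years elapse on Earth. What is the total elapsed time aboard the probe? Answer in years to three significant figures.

τ = 64.3 years

Leg 1: β = 0.9225; γ = 1/√(1 − 0.9225²) = 1/√0.1490 = 2.591; τ_1 = 49.8/2.591 = 19.22 years.
Leg 2: γ = 1/√(1 − (9/41)²) = 41/40 = 1.025; τ_2 = 46.2/1.025 = 45.07 years.
Total: 19.22 + 45.07 years.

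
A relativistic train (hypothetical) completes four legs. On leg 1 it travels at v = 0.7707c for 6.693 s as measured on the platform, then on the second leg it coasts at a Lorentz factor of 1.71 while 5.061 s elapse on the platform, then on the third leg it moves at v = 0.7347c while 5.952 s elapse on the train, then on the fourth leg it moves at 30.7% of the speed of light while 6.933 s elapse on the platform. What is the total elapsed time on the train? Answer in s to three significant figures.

Leg 1: γ = 1/√(1 − 0.7707²) = 1/√0.4060 = 1.569; τ_1 = 6.693/1.569 = 4.265 s.
Leg 2: γ = 1.71; τ_2 = 5.061/1.710 = 2.960 s.
Leg 3: 5.952 s is already measured on the train.
Leg 4: β = 0.307; γ = 1/√(1 − 0.307²) = 1/√0.9058 = 1.051; τ_4 = 6.933/1.051 = 6.598 s.
Total: 4.265 + 2.960 + 5.952 + 6.598 s.

τ = 19.8 s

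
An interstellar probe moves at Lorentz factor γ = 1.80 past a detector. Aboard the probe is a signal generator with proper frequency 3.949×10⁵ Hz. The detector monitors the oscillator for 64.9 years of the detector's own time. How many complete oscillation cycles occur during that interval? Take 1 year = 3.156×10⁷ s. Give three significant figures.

N = 4.49×10¹⁴

γ = 1.80
During 64.9 years of lab time, the oscillator's proper time advances by τ = Δt/γ = 64.9/1.800 = 36.06 years = 1.138×10⁹ s.
N = f × τ = 3.949×10⁵ × 1.138×10⁹ = 4.494×10¹⁴.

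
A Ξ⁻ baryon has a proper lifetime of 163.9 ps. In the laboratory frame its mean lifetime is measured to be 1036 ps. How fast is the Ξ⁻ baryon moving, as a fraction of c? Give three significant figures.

β = 0.987

γ = Δt/τ₀ = 1036/163.9 = 6.321
β = √(1 − 1/γ²) = √(1 − 0.02503) = √0.9750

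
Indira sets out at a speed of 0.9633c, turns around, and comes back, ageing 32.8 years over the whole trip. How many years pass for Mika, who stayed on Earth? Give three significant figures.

γ = 1/√(1 − 0.9633²) = 1/√0.07205 = 3.725
Earth-frame duration is the dilated interval: Δt = γτ = 3.725 × 32.8 years.

Δt = 122 years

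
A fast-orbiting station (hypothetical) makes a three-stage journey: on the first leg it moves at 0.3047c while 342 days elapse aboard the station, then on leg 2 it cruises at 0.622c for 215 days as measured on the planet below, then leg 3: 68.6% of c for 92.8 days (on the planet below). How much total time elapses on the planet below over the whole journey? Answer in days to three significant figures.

Leg 1: γ = 1/√(1 − 0.3047²) = 1/√0.9072 = 1.050; Δt_1 = 1.050 × 342 = 359.1 days.
Leg 2: 215 days is already measured on the planet below.
Leg 3: 92.8 days is already measured on the planet below.
Total: 359.1 + 215.0 + 92.80 days.

Δt = 667 days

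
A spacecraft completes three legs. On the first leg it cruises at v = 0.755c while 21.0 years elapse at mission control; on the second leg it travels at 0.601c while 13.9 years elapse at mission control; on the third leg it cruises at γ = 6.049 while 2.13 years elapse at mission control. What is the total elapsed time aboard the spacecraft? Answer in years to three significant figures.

τ = 25.2 years

Leg 1: γ = 1/√(1 − 0.755²) = 1/√0.4300 = 1.525; τ_1 = 21.0/1.525 = 13.77 years.
Leg 2: γ = 1/√(1 − 0.601²) = 1/√0.6388 = 1.251; τ_2 = 13.9/1.251 = 11.11 years.
Leg 3: γ = 6.049; τ_3 = 2.13/6.049 = 0.3521 years.
Total: 13.77 + 11.11 + 0.3521 years.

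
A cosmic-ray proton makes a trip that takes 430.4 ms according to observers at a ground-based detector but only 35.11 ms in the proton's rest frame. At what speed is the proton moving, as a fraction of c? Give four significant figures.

The proper time is measured in the proton's rest frame (both events occur at the proton's location); Δt is measured at a ground-based detector. γ = Δt/τ = 430.4/35.11 = 12.26.
β = √(1 − 1/γ²) = √(1 − 0.006655) = √0.9933

β = 0.9967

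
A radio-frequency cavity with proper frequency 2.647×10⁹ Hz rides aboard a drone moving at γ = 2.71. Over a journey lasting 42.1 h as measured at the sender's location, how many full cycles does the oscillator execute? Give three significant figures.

N = 1.48×10¹⁴

γ = 2.71
The oscillator's own cycle count is N = f × τ where τ is the proper time aboard the drone. τ = Δt/γ = 42.1/2.710 = 15.54 h = 5.593×10⁴ s.
N = 2.647×10⁹ × 5.593×10⁴ = 1.480×10¹⁴.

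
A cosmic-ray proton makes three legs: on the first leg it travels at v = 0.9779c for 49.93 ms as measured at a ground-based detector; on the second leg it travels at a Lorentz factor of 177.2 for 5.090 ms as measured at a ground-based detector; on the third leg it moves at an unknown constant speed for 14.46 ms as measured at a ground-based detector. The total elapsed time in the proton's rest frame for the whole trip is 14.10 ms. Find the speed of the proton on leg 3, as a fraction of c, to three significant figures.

Leg 1: γ = 1/√(1 − 0.9779²) = 1/√0.04371 = 4.783; τ_1 = 49.93/4.783 = 10.44 ms.
Leg 2: γ = 177.2; τ_2 = 5.090/177.2 = 0.02872 ms.
Leg 3: speed unknown; τ_3 = 14.46/γ_3.
Total proper time: 10.44 + 0.02872 + τ_3 = 14.10, so τ_3 = 14.10 − 10.47 = 3.632 ms.
γ_3 = 14.46/3.632 = 3.981; β = √(1 − 1/γ²) = √0.9369.

β = 0.968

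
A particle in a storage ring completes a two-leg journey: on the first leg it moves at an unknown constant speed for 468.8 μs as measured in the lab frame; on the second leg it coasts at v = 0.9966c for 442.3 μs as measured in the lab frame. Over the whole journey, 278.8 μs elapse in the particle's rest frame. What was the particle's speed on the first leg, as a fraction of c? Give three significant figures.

Leg 1: speed unknown; τ_1 = 468.8/γ_1.
Leg 2: γ = 1/√(1 − 0.9966²) = 1/√0.006788 = 12.14; τ_2 = 442.3/12.14 = 36.44 μs.
Total proper time: τ_1 + 36.44 = 278.8, so τ_1 = 278.8 − 36.44 = 242.4 μs.
γ_1 = 468.8/242.4 = 1.934; β = √(1 − 1/γ²) = √0.7327.

β = 0.856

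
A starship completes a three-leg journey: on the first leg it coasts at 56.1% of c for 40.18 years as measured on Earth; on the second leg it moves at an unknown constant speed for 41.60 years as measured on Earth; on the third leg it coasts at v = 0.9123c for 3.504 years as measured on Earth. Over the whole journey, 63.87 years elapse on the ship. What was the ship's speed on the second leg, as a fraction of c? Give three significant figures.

β = 0.713

Leg 1: β = 0.561; γ = 1/√(1 − 0.561²) = 1/√0.6853 = 1.208; τ_1 = 40.18/1.208 = 33.26 years.
Leg 2: speed unknown; τ_2 = 41.60/γ_2.
Leg 3: γ = 1/√(1 − 0.9123²) = 1/√0.1677 = 2.442; τ_3 = 3.504/2.442 = 1.435 years.
Total proper time: 33.26 + τ_2 + 1.435 = 63.87, so τ_2 = 63.87 − 34.70 = 29.17 years.
γ_2 = 41.60/29.17 = 1.426; β = √(1 − 1/γ²) = √0.5082.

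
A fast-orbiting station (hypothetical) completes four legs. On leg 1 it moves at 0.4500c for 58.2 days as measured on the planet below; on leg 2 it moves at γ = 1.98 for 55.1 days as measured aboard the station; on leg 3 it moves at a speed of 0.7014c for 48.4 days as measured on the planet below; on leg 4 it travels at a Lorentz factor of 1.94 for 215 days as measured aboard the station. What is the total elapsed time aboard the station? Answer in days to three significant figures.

Leg 1: γ = 1/√(1 − 0.4500²) = 1/√0.7975 = 1.120; τ_1 = 58.2/1.120 = 51.97 days.
Leg 2: 55.1 days is already measured aboard the station.
Leg 3: γ = 1/√(1 − 0.7014²) = 1/√0.5080 = 1.403; τ_3 = 48.4/1.403 = 34.50 days.
Leg 4: 215 days is already measured aboard the station.
Total: 51.97 + 55.10 + 34.50 + 215.0 days.

τ = 357 days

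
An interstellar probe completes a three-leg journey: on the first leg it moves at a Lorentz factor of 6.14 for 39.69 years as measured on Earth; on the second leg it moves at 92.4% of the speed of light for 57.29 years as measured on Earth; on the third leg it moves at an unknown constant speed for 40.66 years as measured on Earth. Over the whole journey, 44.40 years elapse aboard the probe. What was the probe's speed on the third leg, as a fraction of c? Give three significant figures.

Leg 1: γ = 6.14; τ_1 = 39.69/6.140 = 6.464 years.
Leg 2: β = 0.924; γ = 1/√(1 − 0.924²) = 1/√0.1462 = 2.615; τ_2 = 57.29/2.615 = 21.91 years.
Leg 3: speed unknown; τ_3 = 40.66/γ_3.
Total proper time: 6.464 + 21.91 + τ_3 = 44.40, so τ_3 = 44.40 − 28.37 = 16.03 years.
γ_3 = 40.66/16.03 = 2.537; β = √(1 − 1/γ²) = √0.8446.

β = 0.919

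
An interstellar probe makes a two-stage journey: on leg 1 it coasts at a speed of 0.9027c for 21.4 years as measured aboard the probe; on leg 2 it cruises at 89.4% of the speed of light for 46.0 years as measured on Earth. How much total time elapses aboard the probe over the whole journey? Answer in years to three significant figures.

τ = 42.0 years

Leg 1: 21.4 years is already measured aboard the probe.
Leg 2: β = 0.894; γ = 1/√(1 − 0.894²) = 1/√0.2008 = 2.232; τ_2 = 46.0/2.232 = 20.61 years.
Total: 21.40 + 20.61 years.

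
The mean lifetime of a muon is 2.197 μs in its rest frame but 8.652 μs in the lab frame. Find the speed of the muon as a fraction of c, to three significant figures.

β = 0.967

γ = Δt/τ₀ = 8.652/2.197 = 3.938
β = √(1 − 1/γ²) = √(1 − 0.06448) = √0.9355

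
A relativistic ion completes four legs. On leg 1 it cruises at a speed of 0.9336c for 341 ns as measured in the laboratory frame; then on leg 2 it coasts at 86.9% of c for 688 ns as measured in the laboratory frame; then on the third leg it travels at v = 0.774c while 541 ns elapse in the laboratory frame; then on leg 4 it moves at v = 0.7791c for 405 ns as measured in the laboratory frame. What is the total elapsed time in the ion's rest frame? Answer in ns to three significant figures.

τ = 1060 ns

Leg 1: γ = 1/√(1 − 0.9336²) = 1/√0.1284 = 2.791; τ_1 = 341/2.791 = 122.2 ns.
Leg 2: β = 0.869; γ = 1/√(1 − 0.869²) = 1/√0.2448 = 2.021; τ_2 = 688/2.021 = 340.4 ns.
Leg 3: γ = 1/√(1 − 0.774²) = 1/√0.4009 = 1.579; τ_3 = 541/1.579 = 342.6 ns.
Leg 4: γ = 1/√(1 − 0.7791²) = 1/√0.3930 = 1.595; τ_4 = 405/1.595 = 253.9 ns.
Total: 122.2 + 340.4 + 342.6 + 253.9 ns.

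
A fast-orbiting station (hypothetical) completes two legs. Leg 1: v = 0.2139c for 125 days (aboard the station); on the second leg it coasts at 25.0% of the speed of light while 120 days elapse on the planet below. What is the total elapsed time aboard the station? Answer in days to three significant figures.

Leg 1: 125 days is already measured aboard the station.
Leg 2: β = 0.250; γ = 1/√(1 − 0.250²) = 1/√0.9375 = 1.033; τ_2 = 120/1.033 = 116.2 days.
Total: 125.0 + 116.2 days.

τ = 241 days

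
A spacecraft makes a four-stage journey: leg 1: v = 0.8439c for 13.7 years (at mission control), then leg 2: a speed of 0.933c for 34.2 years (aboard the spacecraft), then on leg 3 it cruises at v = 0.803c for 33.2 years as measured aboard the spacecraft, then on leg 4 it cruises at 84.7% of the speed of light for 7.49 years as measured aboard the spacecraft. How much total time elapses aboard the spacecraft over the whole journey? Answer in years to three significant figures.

Leg 1: γ = 1/√(1 − 0.8439²) = 1/√0.2878 = 1.864; τ_1 = 13.7/1.864 = 7.350 years.
Leg 2: 34.2 years is already measured aboard the spacecraft.
Leg 3: 33.2 years is already measured aboard the spacecraft.
Leg 4: 7.49 years is already measured aboard the spacecraft.
Total: 7.350 + 34.20 + 33.20 + 7.490 years.

τ = 82.2 years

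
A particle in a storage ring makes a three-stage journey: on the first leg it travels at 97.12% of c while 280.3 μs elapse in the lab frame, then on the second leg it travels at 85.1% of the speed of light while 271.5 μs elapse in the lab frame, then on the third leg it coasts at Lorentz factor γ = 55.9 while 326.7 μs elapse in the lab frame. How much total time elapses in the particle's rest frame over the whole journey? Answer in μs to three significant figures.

τ = 215 μs

Leg 1: β = 0.9712; γ = 1/√(1 − 0.9712²) = 1/√0.05677 = 4.197; τ_1 = 280.3/4.197 = 66.79 μs.
Leg 2: β = 0.851; γ = 1/√(1 − 0.851²) = 1/√0.2758 = 1.904; τ_2 = 271.5/1.904 = 142.6 μs.
Leg 3: γ = 55.9; τ_3 = 326.7/55.90 = 5.844 μs.
Total: 66.79 + 142.6 + 5.844 μs.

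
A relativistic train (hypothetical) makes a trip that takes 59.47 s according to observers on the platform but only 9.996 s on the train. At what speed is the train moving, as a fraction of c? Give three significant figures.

β = 0.986

The proper time is measured on the train (both events occur at the train's location); Δt is measured on the platform. γ = Δt/τ = 59.47/9.996 = 5.949.
β = √(1 − 1/γ²) = √(1 − 0.02825) = √0.9717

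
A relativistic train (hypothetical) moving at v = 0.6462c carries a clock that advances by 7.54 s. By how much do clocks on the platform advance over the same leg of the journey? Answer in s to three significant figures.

γ = 1/√(1 − 0.6462²) = 1/√0.5824 = 1.310
The interval measured on the train is the proper time (both events occur at the same place in that frame); the lab-frame interval is Δt = γτ = 1.310 × 7.54 s.

Δt = 9.88 s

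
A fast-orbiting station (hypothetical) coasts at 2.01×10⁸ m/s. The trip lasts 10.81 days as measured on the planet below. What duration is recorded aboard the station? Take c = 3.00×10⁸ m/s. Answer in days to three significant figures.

β = 2.01×10⁸/3.00×10⁸ = 0.6700; γ = 1/√(1 − 0.6700²) = 1.347
The interval measured on the planet below is the dilated one; the clock aboard the station measures the proper time τ = Δt/γ = 10.81/1.347 days.

τ = 8.02 days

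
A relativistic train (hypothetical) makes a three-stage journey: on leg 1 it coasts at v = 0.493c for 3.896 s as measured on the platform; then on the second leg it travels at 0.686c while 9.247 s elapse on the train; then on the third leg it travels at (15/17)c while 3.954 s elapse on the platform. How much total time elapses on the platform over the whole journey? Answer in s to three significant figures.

Δt = 20.6 s

Leg 1: 3.896 s is already measured on the platform.
Leg 2: γ = 1/√(1 − 0.686²) = 1/√0.5294 = 1.374; Δt_2 = 1.374 × 9.247 = 12.71 s.
Leg 3: 3.954 s is already measured on the platform.
Total: 3.896 + 12.71 + 3.954 s.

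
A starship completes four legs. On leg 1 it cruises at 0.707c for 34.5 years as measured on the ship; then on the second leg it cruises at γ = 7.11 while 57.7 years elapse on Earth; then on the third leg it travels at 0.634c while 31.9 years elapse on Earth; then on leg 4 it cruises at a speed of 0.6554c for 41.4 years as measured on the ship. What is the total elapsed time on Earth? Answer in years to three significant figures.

Δt = 193 years

Leg 1: γ = 1/√(1 − 0.707²) = 1/√0.5002 = 1.414; Δt_1 = 1.414 × 34.5 = 48.78 years.
Leg 2: 57.7 years is already measured on Earth.
Leg 3: 31.9 years is already measured on Earth.
Leg 4: γ = 1/√(1 − 0.6554²) = 1/√0.5705 = 1.324; Δt_4 = 1.324 × 41.4 = 54.81 years.
Total: 48.78 + 57.70 + 31.90 + 54.81 years.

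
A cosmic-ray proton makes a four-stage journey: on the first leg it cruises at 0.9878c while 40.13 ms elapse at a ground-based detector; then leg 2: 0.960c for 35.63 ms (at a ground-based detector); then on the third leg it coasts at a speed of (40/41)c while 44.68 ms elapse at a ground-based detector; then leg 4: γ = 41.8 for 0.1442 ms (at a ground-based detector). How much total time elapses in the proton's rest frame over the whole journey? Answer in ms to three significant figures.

Leg 1: γ = 1/√(1 − 0.9878²) = 1/√0.02425 = 6.421; τ_1 = 40.13/6.421 = 6.249 ms.
Leg 2: γ = 1/√(1 − 0.960²) = 25/7 ≈ 3.571; τ_2 = 35.63/3.571 = 9.976 ms.
Leg 3: γ = 1/√(1 − (40/41)²) = 41/9 ≈ 4.556; τ_3 = 44.68/4.556 = 9.808 ms.
Leg 4: γ = 41.8; τ_4 = 0.1442/41.80 = 0.003450 ms.
Total: 6.249 + 9.976 + 9.808 + 0.003450 ms.

τ = 26.0 ms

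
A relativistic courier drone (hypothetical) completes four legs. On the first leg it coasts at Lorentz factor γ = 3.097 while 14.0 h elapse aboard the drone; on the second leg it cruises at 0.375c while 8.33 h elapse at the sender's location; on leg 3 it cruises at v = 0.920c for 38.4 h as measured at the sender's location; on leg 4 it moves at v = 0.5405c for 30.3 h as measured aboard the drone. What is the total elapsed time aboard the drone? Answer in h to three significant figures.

τ = 67.1 h

Leg 1: 14.0 h is already measured aboard the drone.
Leg 2: γ = 1/√(1 − 0.375²) = 1/√0.8594 = 1.079; τ_2 = 8.33/1.079 = 7.722 h.
Leg 3: γ = 1/√(1 − 0.920²) = 1/√0.1536 = 2.552; τ_3 = 38.4/2.552 = 15.05 h.
Leg 4: 30.3 h is already measured aboard the drone.
Total: 14.00 + 7.722 + 15.05 + 30.30 h.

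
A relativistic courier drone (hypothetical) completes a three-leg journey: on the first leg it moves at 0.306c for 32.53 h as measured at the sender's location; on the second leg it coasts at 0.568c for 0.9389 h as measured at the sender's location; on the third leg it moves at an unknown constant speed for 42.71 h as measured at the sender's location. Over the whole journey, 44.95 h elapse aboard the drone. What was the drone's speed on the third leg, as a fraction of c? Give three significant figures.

β = 0.951

Leg 1: γ = 1/√(1 − 0.306²) = 1/√0.9064 = 1.050; τ_1 = 32.53/1.050 = 30.97 h.
Leg 2: γ = 1/√(1 − 0.568²) = 1/√0.6774 = 1.215; τ_2 = 0.9389/1.215 = 0.7727 h.
Leg 3: speed unknown; τ_3 = 42.71/γ_3.
Total proper time: 30.97 + 0.7727 + τ_3 = 44.95, so τ_3 = 44.95 − 31.74 = 13.21 h.
γ_3 = 42.71/13.21 = 3.234; β = √(1 − 1/γ²) = √0.9044.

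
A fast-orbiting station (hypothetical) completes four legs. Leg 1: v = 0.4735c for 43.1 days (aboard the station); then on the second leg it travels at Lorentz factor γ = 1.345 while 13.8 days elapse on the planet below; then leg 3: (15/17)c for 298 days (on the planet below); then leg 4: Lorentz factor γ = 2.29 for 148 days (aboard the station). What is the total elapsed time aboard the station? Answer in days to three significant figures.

Leg 1: 43.1 days is already measured aboard the station.
Leg 2: γ = 1.345; τ_2 = 13.8/1.345 = 10.26 days.
Leg 3: γ = 1/√(1 − (15/17)²) = 17/8 = 2.125; τ_3 = 298/2.125 = 140.2 days.
Leg 4: 148 days is already measured aboard the station.
Total: 43.10 + 10.26 + 140.2 + 148.0 days.

τ = 342 days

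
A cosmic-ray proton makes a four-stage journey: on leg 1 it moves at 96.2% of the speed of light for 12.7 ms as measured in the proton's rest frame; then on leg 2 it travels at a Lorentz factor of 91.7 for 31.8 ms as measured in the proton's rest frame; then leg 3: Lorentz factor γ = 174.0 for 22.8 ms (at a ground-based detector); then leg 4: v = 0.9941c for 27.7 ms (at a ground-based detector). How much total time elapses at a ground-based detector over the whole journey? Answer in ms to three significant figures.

Δt = 3010 ms

Leg 1: β = 0.962; γ = 1/√(1 − 0.962²) = 1/√0.07456 = 3.662; Δt_1 = 3.662 × 12.7 = 46.51 ms.
Leg 2: γ = 91.7; Δt_2 = 91.70 × 31.8 = 2916 ms.
Leg 3: 22.8 ms is already measured at a ground-based detector.
Leg 4: 27.7 ms is already measured at a ground-based detector.
Total: 46.51 + 2916 + 22.80 + 27.70 ms.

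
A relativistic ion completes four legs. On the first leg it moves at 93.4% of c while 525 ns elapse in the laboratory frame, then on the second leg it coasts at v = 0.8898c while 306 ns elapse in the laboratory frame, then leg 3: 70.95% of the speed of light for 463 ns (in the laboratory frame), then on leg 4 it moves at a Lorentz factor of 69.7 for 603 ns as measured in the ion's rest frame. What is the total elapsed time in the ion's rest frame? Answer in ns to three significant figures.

Leg 1: β = 0.934; γ = 1/√(1 − 0.934²) = 1/√0.1276 = 2.799; τ_1 = 525/2.799 = 187.6 ns.
Leg 2: γ = 1/√(1 − 0.8898²) = 1/√0.2083 = 2.191; τ_2 = 306/2.191 = 139.6 ns.
Leg 3: β = 0.7095; γ = 1/√(1 − 0.7095²) = 1/√0.4966 = 1.419; τ_3 = 463/1.419 = 326.3 ns.
Leg 4: 603 ns is already measured in the ion's rest frame.
Total: 187.6 + 139.6 + 326.3 + 603.0 ns.

τ = 1260 ns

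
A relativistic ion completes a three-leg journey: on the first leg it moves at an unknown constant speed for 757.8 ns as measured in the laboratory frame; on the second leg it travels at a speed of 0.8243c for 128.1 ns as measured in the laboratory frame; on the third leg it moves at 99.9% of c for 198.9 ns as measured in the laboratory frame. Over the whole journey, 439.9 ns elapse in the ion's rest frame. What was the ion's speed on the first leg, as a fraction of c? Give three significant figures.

Leg 1: speed unknown; τ_1 = 757.8/γ_1.
Leg 2: γ = 1/√(1 − 0.8243²) = 1/√0.3205 = 1.766; τ_2 = 128.1/1.766 = 72.52 ns.
Leg 3: β = 0.999; γ = 1/√(1 − 0.999²) = 1/√0.001999 = 22.37; τ_3 = 198.9/22.37 = 8.893 ns.
Total proper time: τ_1 + 72.52 + 8.893 = 439.9, so τ_1 = 439.9 − 81.42 = 358.5 ns.
γ_1 = 757.8/358.5 = 2.114; β = √(1 − 1/γ²) = √0.7762.

β = 0.881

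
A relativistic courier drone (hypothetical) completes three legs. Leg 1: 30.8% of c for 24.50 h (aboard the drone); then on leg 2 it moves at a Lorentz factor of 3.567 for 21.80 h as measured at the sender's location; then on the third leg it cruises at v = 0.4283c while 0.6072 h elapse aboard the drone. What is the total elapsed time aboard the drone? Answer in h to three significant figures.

τ = 31.2 h

Leg 1: 24.50 h is already measured aboard the drone.
Leg 2: γ = 3.567; τ_2 = 21.80/3.567 = 6.112 h.
Leg 3: 0.6072 h is already measured aboard the drone.
Total: 24.50 + 6.112 + 0.6072 h.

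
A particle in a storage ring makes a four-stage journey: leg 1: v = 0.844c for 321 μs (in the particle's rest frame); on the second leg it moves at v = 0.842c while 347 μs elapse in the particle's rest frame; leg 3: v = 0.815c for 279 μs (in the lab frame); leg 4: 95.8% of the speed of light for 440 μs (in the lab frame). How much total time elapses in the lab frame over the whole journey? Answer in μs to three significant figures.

Leg 1: γ = 1/√(1 − 0.844²) = 1/√0.2877 = 1.864; Δt_1 = 1.864 × 321 = 598.5 μs.
Leg 2: γ = 1/√(1 − 0.842²) = 1/√0.2910 = 1.854; Δt_2 = 1.854 × 347 = 643.2 μs.
Leg 3: 279 μs is already measured in the lab frame.
Leg 4: 440 μs is already measured in the lab frame.
Total: 598.5 + 643.2 + 279.0 + 440.0 μs.

Δt = 1960 μs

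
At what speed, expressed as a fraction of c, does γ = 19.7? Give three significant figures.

β = √(1 − 1/γ²) = √(1 − 1/19.7²) = √(1 − 0.002577) = √0.9974

β = 0.999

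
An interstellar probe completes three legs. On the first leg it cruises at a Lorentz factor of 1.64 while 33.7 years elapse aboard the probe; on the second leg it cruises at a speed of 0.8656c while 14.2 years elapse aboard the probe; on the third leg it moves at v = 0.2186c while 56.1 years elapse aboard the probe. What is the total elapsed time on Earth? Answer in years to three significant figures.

Leg 1: γ = 1.64; Δt_1 = 1.640 × 33.7 = 55.27 years.
Leg 2: γ = 1/√(1 − 0.8656²) = 1/√0.2507 = 1.997; Δt_2 = 1.997 × 14.2 = 28.36 years.
Leg 3: γ = 1/√(1 − 0.2186²) = 1/√0.9522 = 1.025; Δt_3 = 1.025 × 56.1 = 57.49 years.
Total: 55.27 + 28.36 + 57.49 years.

Δt = 141 years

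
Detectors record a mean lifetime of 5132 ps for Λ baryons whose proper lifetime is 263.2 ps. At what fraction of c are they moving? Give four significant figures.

γ = Δt/τ₀ = 5132/263.2 = 19.50
β = √(1 − 1/γ²) = √(1 − 0.002630) = √0.9974

v = 0.9987c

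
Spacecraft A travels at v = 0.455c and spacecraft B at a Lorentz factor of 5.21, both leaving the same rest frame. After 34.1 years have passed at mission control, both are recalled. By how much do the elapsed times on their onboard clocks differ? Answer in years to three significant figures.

|τ_A − τ_B| = 23.8 years

A: γ = 1/√(1 − 0.455²) = 1/√0.7930 = 1.123; τ_A = 34.1/1.123 = 30.37 years.
B: γ = 5.21; τ_B = 34.1/5.210 = 6.545 years.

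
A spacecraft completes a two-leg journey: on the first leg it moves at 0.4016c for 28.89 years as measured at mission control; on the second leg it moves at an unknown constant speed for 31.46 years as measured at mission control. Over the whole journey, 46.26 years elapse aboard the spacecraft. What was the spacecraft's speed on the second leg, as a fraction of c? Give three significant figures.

Leg 1: γ = 1/√(1 − 0.4016²) = 1/√0.8387 = 1.092; τ_1 = 28.89/1.092 = 26.46 years.
Leg 2: speed unknown; τ_2 = 31.46/γ_2.
Total proper time: 26.46 + τ_2 = 46.26, so τ_2 = 46.26 − 26.46 = 19.80 years.
γ_2 = 31.46/19.80 = 1.589; β = √(1 − 1/γ²) = √0.6038.

β = 0.777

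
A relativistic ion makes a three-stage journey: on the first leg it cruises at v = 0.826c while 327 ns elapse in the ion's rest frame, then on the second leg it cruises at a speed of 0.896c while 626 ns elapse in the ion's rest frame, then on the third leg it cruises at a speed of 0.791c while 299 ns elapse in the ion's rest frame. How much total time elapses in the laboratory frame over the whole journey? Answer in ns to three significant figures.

Δt = 2480 ns

Leg 1: γ = 1/√(1 − 0.826²) = 1/√0.3177 = 1.774; Δt_1 = 1.774 × 327 = 580.1 ns.
Leg 2: γ = 1/√(1 − 0.896²) = 1/√0.1972 = 2.252; Δt_2 = 2.252 × 626 = 1410 ns.
Leg 3: γ = 1/√(1 − 0.791²) = 1/√0.3743 = 1.634; Δt_3 = 1.634 × 299 = 488.7 ns.
Total: 580.1 + 1410 + 488.7 ns.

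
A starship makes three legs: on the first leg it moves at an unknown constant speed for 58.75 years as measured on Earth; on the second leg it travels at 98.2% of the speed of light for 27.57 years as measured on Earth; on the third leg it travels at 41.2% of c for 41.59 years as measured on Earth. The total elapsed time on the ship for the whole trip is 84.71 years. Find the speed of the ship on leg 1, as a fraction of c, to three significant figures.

Leg 1: speed unknown; τ_1 = 58.75/γ_1.
Leg 2: β = 0.982; γ = 1/√(1 − 0.982²) = 1/√0.03568 = 5.294; τ_2 = 27.57/5.294 = 5.207 years.
Leg 3: β = 0.412; γ = 1/√(1 − 0.412²) = 1/√0.8303 = 1.097; τ_3 = 41.59/1.097 = 37.90 years.
Total proper time: τ_1 + 5.207 + 37.90 = 84.71, so τ_1 = 84.71 − 43.10 = 41.61 years.
γ_1 = 58.75/41.61 = 1.412; β = √(1 − 1/γ²) = √0.4985.

β = 0.706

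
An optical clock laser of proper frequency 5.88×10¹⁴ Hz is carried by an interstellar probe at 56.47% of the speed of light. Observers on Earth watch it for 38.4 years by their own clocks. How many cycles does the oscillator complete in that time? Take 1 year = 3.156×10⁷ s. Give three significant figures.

β = 0.5647; γ = 1/√(1 − 0.5647²) = 1/√0.6811 = 1.212
During 38.4 years of lab time, the oscillator's proper time advances by τ = Δt/γ = 38.4/1.212 = 31.69 years = 1.000×10⁹ s.
N = f × τ = 5.88×10¹⁴ × 1.000×10⁹ = 5.881×10²³.

N = 5.88×10²³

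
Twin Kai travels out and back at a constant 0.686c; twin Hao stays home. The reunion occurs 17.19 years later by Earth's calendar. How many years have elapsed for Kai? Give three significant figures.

τ = 12.5 years

γ = 1/√(1 − 0.686²) = 1/√0.5294 = 1.374
Kai's clock measures proper time along the trip: τ = Δt/γ = 17.19/1.374 years.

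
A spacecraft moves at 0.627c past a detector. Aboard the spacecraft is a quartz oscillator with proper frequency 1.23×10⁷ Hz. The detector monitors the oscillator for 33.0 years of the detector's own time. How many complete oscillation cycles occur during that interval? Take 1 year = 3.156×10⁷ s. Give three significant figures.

N = 9.98×10¹⁵

γ = 1/√(1 − 0.627²) = 1/√0.6069 = 1.284
During 33.0 years of lab time, the oscillator's proper time advances by τ = Δt/γ = 33.0/1.284 = 25.71 years = 8.113×10⁸ s.
N = f × τ = 1.23×10⁷ × 8.113×10⁸ = 9.979×10¹⁵.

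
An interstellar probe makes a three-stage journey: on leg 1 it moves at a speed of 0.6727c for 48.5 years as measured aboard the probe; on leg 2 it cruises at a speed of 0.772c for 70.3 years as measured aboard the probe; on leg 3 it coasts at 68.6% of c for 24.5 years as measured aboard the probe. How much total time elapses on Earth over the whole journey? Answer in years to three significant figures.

Δt = 210 years

Leg 1: γ = 1/√(1 − 0.6727²) = 1/√0.5475 = 1.352; Δt_1 = 1.352 × 48.5 = 65.55 years.
Leg 2: γ = 1/√(1 − 0.772²) = 1/√0.4040 = 1.573; Δt_2 = 1.573 × 70.3 = 110.6 years.
Leg 3: β = 0.686; γ = 1/√(1 − 0.686²) = 1/√0.5294 = 1.374; Δt_3 = 1.374 × 24.5 = 33.67 years.
Total: 65.55 + 110.6 + 33.67 years.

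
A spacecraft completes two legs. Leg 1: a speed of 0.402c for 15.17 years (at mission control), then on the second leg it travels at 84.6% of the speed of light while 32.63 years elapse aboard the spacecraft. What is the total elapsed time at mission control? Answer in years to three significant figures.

Leg 1: 15.17 years is already measured at mission control.
Leg 2: β = 0.846; γ = 1/√(1 − 0.846²) = 1/√0.2843 = 1.876; Δt_2 = 1.876 × 32.63 = 61.20 years.
Total: 15.17 + 61.20 years.

Δt = 76.4 years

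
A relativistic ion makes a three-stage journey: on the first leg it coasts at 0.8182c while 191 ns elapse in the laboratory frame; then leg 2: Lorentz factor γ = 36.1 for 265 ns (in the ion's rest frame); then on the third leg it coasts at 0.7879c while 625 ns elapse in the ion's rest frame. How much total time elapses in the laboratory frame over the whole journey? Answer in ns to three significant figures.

Leg 1: 191 ns is already measured in the laboratory frame.
Leg 2: γ = 36.1; Δt_2 = 36.10 × 265 = 9567 ns.
Leg 3: γ = 1/√(1 − 0.7879²) = 1/√0.3792 = 1.624; Δt_3 = 1.624 × 625 = 1015 ns.
Total: 191.0 + 9567 + 1015 ns.

Δt = 1.08×10⁴ ns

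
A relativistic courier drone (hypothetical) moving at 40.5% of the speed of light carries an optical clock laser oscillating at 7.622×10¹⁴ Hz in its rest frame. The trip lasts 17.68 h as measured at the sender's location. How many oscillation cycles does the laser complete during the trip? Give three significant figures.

N = 4.44×10¹⁹

β = 0.405; γ = 1/√(1 − 0.405²) = 1/√0.8360 = 1.094
The oscillator's own cycle count is N = f × τ where τ is the proper time aboard the drone. τ = Δt/γ = 17.68/1.094 = 16.17 h = 5.819×10⁴ s.
N = 7.622×10¹⁴ × 5.819×10⁴ = 4.436×10¹⁹.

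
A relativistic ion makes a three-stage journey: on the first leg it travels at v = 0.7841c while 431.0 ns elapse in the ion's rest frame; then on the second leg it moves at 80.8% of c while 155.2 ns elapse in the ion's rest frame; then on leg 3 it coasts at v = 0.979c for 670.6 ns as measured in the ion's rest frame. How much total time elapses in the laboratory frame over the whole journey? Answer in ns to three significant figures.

Leg 1: γ = 1/√(1 − 0.7841²) = 1/√0.3852 = 1.611; Δt_1 = 1.611 × 431.0 = 694.5 ns.
Leg 2: β = 0.808; γ = 1/√(1 − 0.808²) = 1/√0.3471 = 1.697; Δt_2 = 1.697 × 155.2 = 263.4 ns.
Leg 3: γ = 1/√(1 − 0.979²) = 1/√0.04156 = 4.905; Δt_3 = 4.905 × 670.6 = 3290 ns.
Total: 694.5 + 263.4 + 3290 ns.

Δt = 4250 ns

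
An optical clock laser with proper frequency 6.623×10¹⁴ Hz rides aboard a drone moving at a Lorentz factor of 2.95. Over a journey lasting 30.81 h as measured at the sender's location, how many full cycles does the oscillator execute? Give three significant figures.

γ = 2.95
The oscillator's own cycle count is N = f × τ where τ is the proper time aboard the drone. τ = Δt/γ = 30.81/2.950 = 10.44 h = 3.760×10⁴ s.
N = 6.623×10¹⁴ × 3.760×10⁴ = 2.490×10¹⁹.

N = 2.49×10¹⁹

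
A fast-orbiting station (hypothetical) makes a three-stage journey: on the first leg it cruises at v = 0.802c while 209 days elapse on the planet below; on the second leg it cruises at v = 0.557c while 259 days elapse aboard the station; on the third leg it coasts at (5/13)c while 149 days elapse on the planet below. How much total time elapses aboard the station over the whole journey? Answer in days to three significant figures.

Leg 1: γ = 1/√(1 − 0.802²) = 1/√0.3568 = 1.674; τ_1 = 209/1.674 = 124.8 days.
Leg 2: 259 days is already measured aboard the station.
Leg 3: γ = 1/√(1 − (5/13)²) = 13/12 ≈ 1.083; τ_3 = 149/1.083 = 137.5 days.
Total: 124.8 + 259.0 + 137.5 days.

τ = 521 days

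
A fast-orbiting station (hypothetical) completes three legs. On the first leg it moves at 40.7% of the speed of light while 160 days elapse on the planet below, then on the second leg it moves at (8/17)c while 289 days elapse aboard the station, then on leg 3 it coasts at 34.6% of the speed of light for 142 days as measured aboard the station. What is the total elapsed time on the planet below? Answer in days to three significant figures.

Leg 1: 160 days is already measured on the planet below.
Leg 2: γ = 1/√(1 − (8/17)²) = 17/15 ≈ 1.133; Δt_2 = 1.133 × 289 = 327.5 days.
Leg 3: β = 0.346; γ = 1/√(1 − 0.346²) = 1/√0.8803 = 1.066; Δt_3 = 1.066 × 142 = 151.3 days.
Total: 160.0 + 327.5 + 151.3 days.

Δt = 639 days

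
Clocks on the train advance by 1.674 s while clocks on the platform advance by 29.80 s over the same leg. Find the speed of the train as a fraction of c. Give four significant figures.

The proper time is measured on the train (both events occur at the train's location); Δt is measured on the platform. γ = Δt/τ = 29.80/1.674 = 17.80.
β = √(1 − 1/γ²) = √(1 − 0.003156) = √0.9968

β = 0.9984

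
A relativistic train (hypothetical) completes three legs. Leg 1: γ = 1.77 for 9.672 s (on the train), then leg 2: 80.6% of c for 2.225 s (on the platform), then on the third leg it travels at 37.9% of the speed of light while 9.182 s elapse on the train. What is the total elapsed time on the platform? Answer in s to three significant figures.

Leg 1: γ = 1.77; Δt_1 = 1.770 × 9.672 = 17.12 s.
Leg 2: 2.225 s is already measured on the platform.
Leg 3: β = 0.379; γ = 1/√(1 − 0.379²) = 1/√0.8564 = 1.081; Δt_3 = 1.081 × 9.182 = 9.922 s.
Total: 17.12 + 2.225 + 9.922 s.

Δt = 29.3 s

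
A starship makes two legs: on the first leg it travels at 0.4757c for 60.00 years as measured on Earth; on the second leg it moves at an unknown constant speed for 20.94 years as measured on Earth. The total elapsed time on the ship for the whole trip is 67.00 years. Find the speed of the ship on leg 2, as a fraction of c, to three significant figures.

Leg 1: γ = 1/√(1 − 0.4757²) = 1/√0.7737 = 1.137; τ_1 = 60.00/1.137 = 52.78 years.
Leg 2: speed unknown; τ_2 = 20.94/γ_2.
Total proper time: 52.78 + τ_2 = 67.00, so τ_2 = 67.00 − 52.78 = 14.22 years.
γ_2 = 20.94/14.22 = 1.472; β = √(1 − 1/γ²) = √0.5386.

β = 0.734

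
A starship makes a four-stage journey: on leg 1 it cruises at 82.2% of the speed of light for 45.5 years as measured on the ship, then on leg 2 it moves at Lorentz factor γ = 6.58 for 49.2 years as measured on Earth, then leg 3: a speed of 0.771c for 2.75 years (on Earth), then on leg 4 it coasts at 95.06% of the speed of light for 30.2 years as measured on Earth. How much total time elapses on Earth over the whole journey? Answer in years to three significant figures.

Leg 1: β = 0.822; γ = 1/√(1 − 0.822²) = 1/√0.3243 = 1.756; Δt_1 = 1.756 × 45.5 = 79.90 years.
Leg 2: 49.2 years is already measured on Earth.
Leg 3: 2.75 years is already measured on Earth.
Leg 4: 30.2 years is already measured on Earth.
Total: 79.90 + 49.20 + 2.750 + 30.20 years.

Δt = 162 years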